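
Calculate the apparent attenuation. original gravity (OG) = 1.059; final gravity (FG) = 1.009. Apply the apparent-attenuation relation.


AA = (OG − FG)/(OG − 1) · 100
AA = (1.059 − 1.009)/(1.059 − 1) · 100

84.7458 %


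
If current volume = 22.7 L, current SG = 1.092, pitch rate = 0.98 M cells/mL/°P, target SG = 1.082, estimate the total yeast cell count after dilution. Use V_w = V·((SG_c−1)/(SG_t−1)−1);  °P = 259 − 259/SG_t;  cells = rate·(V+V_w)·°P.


V_w = 22.7·((1.092−1)/(1.082−1)−1) = 2.7683
V_final = 22.7 + 2.7683 = 25.4683
°P = 259 − 259/1.082 = 19.6285
cells = 0.98·25.4683·19.6285

489.9054 billion cells


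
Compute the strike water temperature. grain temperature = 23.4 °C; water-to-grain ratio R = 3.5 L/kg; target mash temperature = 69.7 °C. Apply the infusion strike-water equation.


T_strike = (0.41/R)·(T_mash − T_grain) + T_mash
T_strike = (0.41/3.5)·(69.7 − 23.4) + 69.7

75.1237 °C


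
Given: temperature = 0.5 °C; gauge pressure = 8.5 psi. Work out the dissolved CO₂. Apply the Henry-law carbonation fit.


vols = (P + 14.695)·(0.01821 + 0.09011·e^(−0.04·T))
vols = (8.5 + 14.695)·(0.01821 + 0.09011·e^(−0.04·0.5))

2.4711 volumes


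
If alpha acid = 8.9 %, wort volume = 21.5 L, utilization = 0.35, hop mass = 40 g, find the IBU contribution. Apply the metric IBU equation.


IBU = (α/100)·mass·U·1000 / V
IBU = (8.9/100)·40·0.35·1000 / 21.5

57.9535 IBU


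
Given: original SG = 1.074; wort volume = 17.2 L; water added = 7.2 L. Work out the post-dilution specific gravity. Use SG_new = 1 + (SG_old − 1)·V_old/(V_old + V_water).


pts = (1.074 − 1)·1000·17.2/(17.2 + 7.2) = 52.1639
SG_new = 1 + 52.1639/1000

1.0522


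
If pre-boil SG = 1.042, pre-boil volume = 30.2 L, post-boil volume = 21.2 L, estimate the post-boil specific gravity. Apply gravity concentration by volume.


SG_post = 1 + (SG_pre − 1)·V_pre/V_post
pts_pre = (1.042 − 1)·1000 = 42.0000
pts_post = 42.0000·30.2/21.2 = 59.8302
SG_post = 1 + 59.8302/1000

1.0598


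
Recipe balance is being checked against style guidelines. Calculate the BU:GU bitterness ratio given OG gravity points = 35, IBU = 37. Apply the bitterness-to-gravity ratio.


BU:GU = IBU / OG_points
BU:GU = 37 / 35

1.0571


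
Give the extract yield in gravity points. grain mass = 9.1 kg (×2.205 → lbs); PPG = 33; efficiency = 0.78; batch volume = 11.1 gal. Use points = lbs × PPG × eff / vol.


lbs = 9.1 × 2.205 = 20.0655
points = 20.0655 × 33 × 0.78 / 11.1

46.5303 points


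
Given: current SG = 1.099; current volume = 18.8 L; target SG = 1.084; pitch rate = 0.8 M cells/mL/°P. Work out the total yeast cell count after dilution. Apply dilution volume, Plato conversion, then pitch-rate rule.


V_w = V·((SG_c−1)/(SG_t−1)−1);  °P = 259 − 259/SG_t;  cells = rate·(V+V_w)·°P
V_w = 18.8·((1.099−1)/(1.084−1)−1) = 3.3571
V_final = 18.8 + 3.3571 = 22.1571
°P = 259 − 259/1.084 = 20.0701
cells = 0.8·22.1571·20.0701

355.7570 billion cells


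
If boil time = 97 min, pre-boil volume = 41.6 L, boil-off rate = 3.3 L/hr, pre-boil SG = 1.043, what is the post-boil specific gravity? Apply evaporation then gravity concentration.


V_post = V_pre − rate·(t/60);  SG_post = 1 + (SG_pre−1)·V_pre/V_post
V_post = 41.6 − 3.3·(97/60) = 36.2650
SG_post = 1 + (1.043 − 1)·41.6/36.2650

1.0493


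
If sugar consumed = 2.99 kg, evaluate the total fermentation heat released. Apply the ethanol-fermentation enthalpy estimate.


Q = m_sugar · 590 kJ/kg
Q = 2.99 · 590

1764.1000 kJ


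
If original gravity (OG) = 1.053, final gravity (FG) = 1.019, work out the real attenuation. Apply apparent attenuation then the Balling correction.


AA = (OG−FG)/(OG−1)·100;  RA = AA·0.8192
AA = (1.053 − 1.019)/(1.053 − 1)·100 = 64.1509
RA = 64.1509·0.8192

52.5525 %


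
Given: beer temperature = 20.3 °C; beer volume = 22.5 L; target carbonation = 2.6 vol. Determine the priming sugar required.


residual = 14.695·(0.01821 + 0.09011·e^(−0.04·T));  sugar = (target − residual)·4.0·V
residual = 14.695·(0.01821 + 0.09011·e^(−0.04·20.3)) = 0.8555
sugar = (2.6 − 0.8555)·4.0·22.5

157.0063 g


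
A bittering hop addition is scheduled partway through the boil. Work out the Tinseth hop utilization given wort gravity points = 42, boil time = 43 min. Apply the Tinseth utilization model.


U = 1.65·0.000125^(GP/1000) · (1 − e^(−0.04·t))/4.15
bigness = 1.65·0.000125^(42/1000) = 1.1312
boil_factor = (1 − e^(−0.04·43))/4.15 = 0.1978
U = 1.1312 · 0.1978

0.2238


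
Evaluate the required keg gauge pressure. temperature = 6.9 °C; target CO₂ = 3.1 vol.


psi = vols/(0.01821 + 0.09011·e^(−0.04·T)) − 14.695
psi = 3.1/(0.01821 + 0.09011·e^(−0.04·6.9)) − 14.695

21.1073 psi


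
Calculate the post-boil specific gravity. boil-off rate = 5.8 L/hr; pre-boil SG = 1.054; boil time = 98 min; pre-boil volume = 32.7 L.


V_post = V_pre − rate·(t/60);  SG_post = 1 + (SG_pre−1)·V_pre/V_post
V_post = 32.7 − 5.8·(98/60) = 23.2267
SG_post = 1 + (1.054 − 1)·32.7/23.2267

1.0760


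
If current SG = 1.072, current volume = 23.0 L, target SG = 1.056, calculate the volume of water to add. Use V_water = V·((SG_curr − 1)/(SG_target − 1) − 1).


V_water = 23.0·((1.072 − 1)/(1.056 − 1) − 1)

6.5714 L


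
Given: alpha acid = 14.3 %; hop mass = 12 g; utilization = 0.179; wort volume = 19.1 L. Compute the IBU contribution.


IBU = (α/100)·mass·U·1000 / V
IBU = (14.3/100)·12·0.179·1000 / 19.1

16.0819 IBU


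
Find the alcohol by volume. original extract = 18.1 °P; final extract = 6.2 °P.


SG = 259/(259 − P);  ABV = (OG − FG)·131.25
OG = 259/(259 − 18.1) = 1.0751
FG = 259/(259 − 6.2) = 1.0245
ABV = (1.0751 − 1.0245)·131.25

6.6425 % ABV


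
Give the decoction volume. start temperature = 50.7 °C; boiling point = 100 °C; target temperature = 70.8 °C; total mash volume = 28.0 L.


V_dec = V_total·(T_target − T_start)/(T_boil − T_start)
V_dec = 28.0·(70.8 − 50.7)/(100 − 50.7)

11.4158 L


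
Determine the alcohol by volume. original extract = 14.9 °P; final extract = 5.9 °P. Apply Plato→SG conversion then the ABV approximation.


SG = 259/(259 − P);  ABV = (OG − FG)·131.25
OG = 259/(259 − 14.9) = 1.0610
FG = 259/(259 − 5.9) = 1.0233
ABV = (1.0610 − 1.0233)·131.25

4.9520 % ABV


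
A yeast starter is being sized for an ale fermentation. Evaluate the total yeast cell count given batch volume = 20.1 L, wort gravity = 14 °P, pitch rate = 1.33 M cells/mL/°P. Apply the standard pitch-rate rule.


cells (billions) = rate · V_L · °P
cells = 1.33 · 20.1 · 14

374.2620 billion cells


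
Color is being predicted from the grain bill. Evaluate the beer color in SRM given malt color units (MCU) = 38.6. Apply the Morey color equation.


SRM = 1.4922 · MCU^0.6859
SRM = 1.4922 · 38.6^0.6859

18.2838 SRM


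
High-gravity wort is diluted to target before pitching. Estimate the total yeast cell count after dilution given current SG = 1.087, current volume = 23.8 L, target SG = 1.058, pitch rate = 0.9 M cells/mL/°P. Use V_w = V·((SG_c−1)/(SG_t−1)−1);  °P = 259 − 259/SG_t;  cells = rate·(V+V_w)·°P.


V_w = 23.8·((1.087−1)/(1.058−1)−1) = 11.9000
V_final = 23.8 + 11.9000 = 35.7000
°P = 259 − 259/1.058 = 14.1985
cells = 0.9·35.7000·14.1985

456.1974 billion cells


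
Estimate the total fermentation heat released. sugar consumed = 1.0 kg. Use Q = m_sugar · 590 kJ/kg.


Q = 1.0 · 590

590.0000 kJ


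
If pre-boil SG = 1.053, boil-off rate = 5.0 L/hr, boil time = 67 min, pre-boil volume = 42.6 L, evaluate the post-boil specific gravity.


V_post = V_pre − rate·(t/60);  SG_post = 1 + (SG_pre−1)·V_pre/V_post
V_post = 42.6 − 5.0·(67/60) = 37.0167
SG_post = 1 + (1.053 − 1)·42.6/37.0167

1.0610


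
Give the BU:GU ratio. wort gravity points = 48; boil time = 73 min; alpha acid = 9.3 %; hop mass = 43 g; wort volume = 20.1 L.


U = 1.65·0.000125^(GP/1000)·(1−e^(−0.04t))/4.15;  IBU = (α/100)·m·U·1000/V;  BU:GU = IBU/GP
U = 1.65·0.000125^(48/1000)·(1−e^(−0.04·73))/4.15 = 0.2443
IBU = (9.3/100)·43·0.2443·1000/20.1 = 48.6143
BU:GU = 48.6143/48

1.0128


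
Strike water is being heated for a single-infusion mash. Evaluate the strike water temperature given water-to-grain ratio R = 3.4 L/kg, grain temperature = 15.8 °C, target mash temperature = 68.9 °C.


T_strike = (0.41/R)·(T_mash − T_grain) + T_mash
T_strike = (0.41/3.4)·(68.9 − 15.8) + 68.9

75.3032 °C


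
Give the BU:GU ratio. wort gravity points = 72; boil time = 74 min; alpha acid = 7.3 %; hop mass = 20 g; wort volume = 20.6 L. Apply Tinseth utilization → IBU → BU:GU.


U = 1.65·0.000125^(GP/1000)·(1−e^(−0.04t))/4.15;  IBU = (α/100)·m·U·1000/V;  BU:GU = IBU/GP
U = 1.65·0.000125^(72/1000)·(1−e^(−0.04·74))/4.15 = 0.1974
IBU = (7.3/100)·20·0.1974·1000/20.6 = 13.9891
BU:GU = 13.9891/72

0.1943


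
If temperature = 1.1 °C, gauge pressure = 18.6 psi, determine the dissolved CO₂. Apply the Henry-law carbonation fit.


vols = (P + 14.695)·(0.01821 + 0.09011·e^(−0.04·T))
vols = (18.6 + 14.695)·(0.01821 + 0.09011·e^(−0.04·1.1))

3.4774 volumes


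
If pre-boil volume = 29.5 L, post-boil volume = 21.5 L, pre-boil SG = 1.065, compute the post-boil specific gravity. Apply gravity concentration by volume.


SG_post = 1 + (SG_pre − 1)·V_pre/V_post
pts_pre = (1.065 − 1)·1000 = 65.0000
pts_post = 65.0000·29.5/21.5 = 89.1860
SG_post = 1 + 89.1860/1000

1.0892


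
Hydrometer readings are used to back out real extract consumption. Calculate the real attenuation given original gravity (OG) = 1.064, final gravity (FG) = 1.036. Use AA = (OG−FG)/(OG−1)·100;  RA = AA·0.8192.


AA = (1.064 − 1.036)/(1.064 − 1)·100 = 43.7500
RA = 43.7500·0.8192

35.8400 %


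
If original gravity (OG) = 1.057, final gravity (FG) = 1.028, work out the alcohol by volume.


ABV = (OG − FG) · 131.25
ABV = (1.057 − 1.028) · 131.25

3.8062 % ABV


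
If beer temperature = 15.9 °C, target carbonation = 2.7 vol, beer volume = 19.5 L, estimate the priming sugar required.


residual = 14.695·(0.01821 + 0.09011·e^(−0.04·T));  sugar = (target − residual)·4.0·V
residual = 14.695·(0.01821 + 0.09011·e^(−0.04·15.9)) = 0.9686
sugar = (2.7 − 0.9686)·4.0·19.5

135.0478 g


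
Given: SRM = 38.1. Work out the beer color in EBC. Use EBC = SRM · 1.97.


EBC = 38.1 · 1.97

75.0570 EBC


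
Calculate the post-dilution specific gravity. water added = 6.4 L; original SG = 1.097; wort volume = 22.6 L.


SG_new = 1 + (SG_old − 1)·V_old/(V_old + V_water)
pts = (1.097 − 1)·1000·22.6/(22.6 + 6.4) = 75.5931
SG_new = 1 + 75.5931/1000

1.0756


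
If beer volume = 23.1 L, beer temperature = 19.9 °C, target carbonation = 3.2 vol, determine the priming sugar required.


residual = 14.695·(0.01821 + 0.09011·e^(−0.04·T));  sugar = (target − residual)·4.0·V
residual = 14.695·(0.01821 + 0.09011·e^(−0.04·19.9)) = 0.8650
sugar = (3.2 − 0.8650)·4.0·23.1

215.7570 g


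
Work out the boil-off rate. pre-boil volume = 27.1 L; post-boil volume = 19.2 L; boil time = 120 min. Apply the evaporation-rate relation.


rate = (V_pre − V_post) / (t_min/60)
rate = (27.1 − 19.2) / (120/60)

3.9500 L/hr


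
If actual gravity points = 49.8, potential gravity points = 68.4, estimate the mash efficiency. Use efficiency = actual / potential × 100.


efficiency = 49.8 / 68.4 × 100

72.8070 %


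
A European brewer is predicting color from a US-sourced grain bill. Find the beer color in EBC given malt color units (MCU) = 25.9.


SRM = 1.4922·MCU^0.6859;  EBC = SRM·1.97
SRM = 1.4922·25.9^0.6859 = 13.9062
EBC = 13.9062·1.97

27.3953 EBC


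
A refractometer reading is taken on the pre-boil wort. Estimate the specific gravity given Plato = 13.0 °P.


SG = 259/(259 − P)
SG = 259/(259 − 13.0)

1.0528


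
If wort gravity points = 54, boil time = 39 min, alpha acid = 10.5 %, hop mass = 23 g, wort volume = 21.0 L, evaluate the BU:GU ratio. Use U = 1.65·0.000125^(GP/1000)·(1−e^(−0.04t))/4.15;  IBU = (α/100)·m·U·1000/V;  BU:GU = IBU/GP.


U = 1.65·0.000125^(54/1000)·(1−e^(−0.04·39))/4.15 = 0.1933
IBU = (10.5/100)·23·0.1933·1000/21.0 = 22.2290
BU:GU = 22.2290/54

0.4116


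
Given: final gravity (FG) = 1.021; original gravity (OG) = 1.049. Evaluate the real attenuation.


AA = (OG−FG)/(OG−1)·100;  RA = AA·0.8192
AA = (1.049 − 1.021)/(1.049 − 1)·100 = 57.1429
RA = 57.1429·0.8192

46.8114 %


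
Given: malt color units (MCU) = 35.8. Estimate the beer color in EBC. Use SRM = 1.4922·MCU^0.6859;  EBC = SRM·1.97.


SRM = 1.4922·35.8^0.6859 = 17.3634
EBC = 17.3634·1.97

34.2059 EBC


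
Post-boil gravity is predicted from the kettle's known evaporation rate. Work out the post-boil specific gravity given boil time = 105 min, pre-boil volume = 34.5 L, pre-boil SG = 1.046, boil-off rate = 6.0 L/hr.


V_post = V_pre − rate·(t/60);  SG_post = 1 + (SG_pre−1)·V_pre/V_post
V_post = 34.5 − 6.0·(105/60) = 24.0000
SG_post = 1 + (1.046 − 1)·34.5/24.0000

1.0661


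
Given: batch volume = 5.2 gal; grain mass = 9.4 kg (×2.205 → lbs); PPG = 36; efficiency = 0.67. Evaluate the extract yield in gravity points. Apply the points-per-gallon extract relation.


points = lbs × PPG × eff / vol
lbs = 9.4 × 2.205 = 20.7270
points = 20.7270 × 36 × 0.67 / 5.2

96.1414 points


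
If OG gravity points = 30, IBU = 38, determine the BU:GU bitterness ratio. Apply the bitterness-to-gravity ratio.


BU:GU = IBU / OG_points
BU:GU = 38 / 30

1.2667


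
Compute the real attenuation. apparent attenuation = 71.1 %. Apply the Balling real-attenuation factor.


RA = AA · 0.8192
RA = 71.1 · 0.8192

58.2451 %


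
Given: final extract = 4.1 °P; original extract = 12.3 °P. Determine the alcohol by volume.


SG = 259/(259 − P);  ABV = (OG − FG)·131.25
OG = 259/(259 − 12.3) = 1.0499
FG = 259/(259 − 4.1) = 1.0161
ABV = (1.0499 − 1.0161)·131.25

4.4328 % ABV


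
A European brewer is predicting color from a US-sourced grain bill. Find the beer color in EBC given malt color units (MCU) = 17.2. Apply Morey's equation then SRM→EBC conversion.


SRM = 1.4922·MCU^0.6859;  EBC = SRM·1.97
SRM = 1.4922·17.2^0.6859 = 10.5021
EBC = 10.5021·1.97

20.6891 EBC


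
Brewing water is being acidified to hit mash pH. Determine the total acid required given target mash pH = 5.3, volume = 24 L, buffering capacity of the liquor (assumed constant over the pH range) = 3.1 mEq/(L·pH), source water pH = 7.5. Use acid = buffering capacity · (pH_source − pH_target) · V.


acid = 3.1 · (7.5 − 5.3) · 24

163.6800 mEq


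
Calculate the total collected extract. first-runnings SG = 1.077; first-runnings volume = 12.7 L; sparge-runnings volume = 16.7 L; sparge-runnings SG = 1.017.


total = Σ (SG_i − 1)·1000·V_i
first = (1.077 − 1)·1000·12.7 = 977.9000
sparge = (1.017 − 1)·1000·16.7 = 283.9000
total = 977.9000 + 283.9000

1261.8000 gravity·L


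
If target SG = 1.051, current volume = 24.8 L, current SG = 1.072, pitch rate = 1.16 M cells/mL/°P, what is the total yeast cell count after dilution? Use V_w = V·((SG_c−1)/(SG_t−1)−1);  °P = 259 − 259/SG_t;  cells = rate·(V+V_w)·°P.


V_w = 24.8·((1.072−1)/(1.051−1)−1) = 10.2118
V_final = 24.8 + 10.2118 = 35.0118
°P = 259 − 259/1.051 = 12.5680
cells = 1.16·35.0118·12.5680

510.4336 billion cells


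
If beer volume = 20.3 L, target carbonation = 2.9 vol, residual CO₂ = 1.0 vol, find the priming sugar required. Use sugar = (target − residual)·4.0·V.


sugar = (2.9 − 1.0)·4.0·20.3

154.2800 g


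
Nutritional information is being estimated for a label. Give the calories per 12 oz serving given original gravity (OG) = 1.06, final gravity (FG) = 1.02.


ABW = (OG−FG)·131.25·0.79/FG;  °P = 259 − 259/SG (for OG→OE and FG→AE);  RE = 0.1808·OE + 0.8192·AE;  Cal = (6.9·ABW + 4·(RE−0.1))·FG·3.55
ABW = (1.06 − 1.02)·131.25·0.79/1.02 = 4.0662
OE = 259 − 259/1.06 = 14.6604 °P
AE = 259 − 259/1.02 = 5.0784 °P
RE = 0.1808·14.6604 + 0.8192·5.0784 = 6.8108 °P
Cal = (6.9·4.0662 + 4·(6.8108−0.1))·1.02·3.55

198.7929 kcal


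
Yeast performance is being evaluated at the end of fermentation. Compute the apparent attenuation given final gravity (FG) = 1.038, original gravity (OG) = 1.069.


AA = (OG − FG)/(OG − 1) · 100
AA = (1.069 − 1.038)/(1.069 − 1) · 100

44.9275 %


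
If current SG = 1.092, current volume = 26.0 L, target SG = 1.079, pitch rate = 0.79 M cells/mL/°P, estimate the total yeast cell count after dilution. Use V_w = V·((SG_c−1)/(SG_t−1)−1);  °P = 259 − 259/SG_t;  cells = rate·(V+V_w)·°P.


V_w = 26.0·((1.092−1)/(1.079−1)−1) = 4.2785
V_final = 26.0 + 4.2785 = 30.2785
°P = 259 − 259/1.079 = 18.9629
cells = 0.79·30.2785·18.9629

453.5933 billion cells


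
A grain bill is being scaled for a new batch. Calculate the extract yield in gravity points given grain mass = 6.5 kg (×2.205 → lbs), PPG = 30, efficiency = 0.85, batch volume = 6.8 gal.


points = lbs × PPG × eff / vol
lbs = 6.5 × 2.205 = 14.3325
points = 14.3325 × 30 × 0.85 / 6.8

53.7469 points


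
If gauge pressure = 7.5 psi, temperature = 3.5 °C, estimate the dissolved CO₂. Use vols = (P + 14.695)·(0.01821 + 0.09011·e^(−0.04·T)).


vols = (7.5 + 14.695)·(0.01821 + 0.09011·e^(−0.04·3.5))

2.1429 volumes


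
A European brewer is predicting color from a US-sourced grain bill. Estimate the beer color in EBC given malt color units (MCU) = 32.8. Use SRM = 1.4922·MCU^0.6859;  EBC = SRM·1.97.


SRM = 1.4922·32.8^0.6859 = 16.3518
EBC = 16.3518·1.97

32.2130 EBC


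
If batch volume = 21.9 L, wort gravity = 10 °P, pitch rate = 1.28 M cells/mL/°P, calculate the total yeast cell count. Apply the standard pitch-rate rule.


cells (billions) = rate · V_L · °P
cells = 1.28 · 21.9 · 10

280.3200 billion cells


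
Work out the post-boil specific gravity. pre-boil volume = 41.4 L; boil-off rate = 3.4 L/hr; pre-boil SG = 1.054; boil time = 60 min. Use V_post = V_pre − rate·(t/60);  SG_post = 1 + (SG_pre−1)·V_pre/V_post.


V_post = 41.4 − 3.4·(60/60) = 38.0000
SG_post = 1 + (1.054 − 1)·41.4/38.0000

1.0588


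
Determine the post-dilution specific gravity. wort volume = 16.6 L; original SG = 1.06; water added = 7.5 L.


SG_new = 1 + (SG_old − 1)·V_old/(V_old + V_water)
pts = (1.06 − 1)·1000·16.6/(16.6 + 7.5) = 41.3278
SG_new = 1 + 41.3278/1000

1.0413


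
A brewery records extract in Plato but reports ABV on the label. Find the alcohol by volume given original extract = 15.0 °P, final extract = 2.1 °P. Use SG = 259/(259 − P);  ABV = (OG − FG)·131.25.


OG = 259/(259 − 15.0) = 1.0615
FG = 259/(259 − 2.1) = 1.0082
ABV = (1.0615 − 1.0082)·131.25

6.9958 % ABV


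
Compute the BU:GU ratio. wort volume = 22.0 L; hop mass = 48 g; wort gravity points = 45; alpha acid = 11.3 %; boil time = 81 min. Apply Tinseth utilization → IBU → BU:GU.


U = 1.65·0.000125^(GP/1000)·(1−e^(−0.04t))/4.15;  IBU = (α/100)·m·U·1000/V;  BU:GU = IBU/GP
U = 1.65·0.000125^(45/1000)·(1−e^(−0.04·81))/4.15 = 0.2549
IBU = (11.3/100)·48·0.2549·1000/22.0 = 62.8555
BU:GU = 62.8555/45

1.3968


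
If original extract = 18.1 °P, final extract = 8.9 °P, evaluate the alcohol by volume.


SG = 259/(259 − P);  ABV = (OG − FG)·131.25
OG = 259/(259 − 18.1) = 1.0751
FG = 259/(259 − 8.9) = 1.0356
ABV = (1.0751 − 1.0356)·131.25

5.1908 % ABV


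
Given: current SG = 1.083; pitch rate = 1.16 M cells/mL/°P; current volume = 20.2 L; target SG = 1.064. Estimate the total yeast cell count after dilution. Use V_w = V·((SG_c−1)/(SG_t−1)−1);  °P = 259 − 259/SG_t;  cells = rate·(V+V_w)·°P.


V_w = 20.2·((1.083−1)/(1.064−1)−1) = 5.9969
V_final = 20.2 + 5.9969 = 26.1969
°P = 259 − 259/1.064 = 15.5789
cells = 1.16·26.1969·15.5789

473.4189 billion cells


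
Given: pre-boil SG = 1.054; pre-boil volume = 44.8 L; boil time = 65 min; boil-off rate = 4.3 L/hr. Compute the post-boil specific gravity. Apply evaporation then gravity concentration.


V_post = V_pre − rate·(t/60);  SG_post = 1 + (SG_pre−1)·V_pre/V_post
V_post = 44.8 − 4.3·(65/60) = 40.1417
SG_post = 1 + (1.054 − 1)·44.8/40.1417

1.0603


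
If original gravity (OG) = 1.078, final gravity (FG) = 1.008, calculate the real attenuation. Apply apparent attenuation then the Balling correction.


AA = (OG−FG)/(OG−1)·100;  RA = AA·0.8192
AA = (1.078 − 1.008)/(1.078 − 1)·100 = 89.7436
RA = 89.7436·0.8192

73.5179 %


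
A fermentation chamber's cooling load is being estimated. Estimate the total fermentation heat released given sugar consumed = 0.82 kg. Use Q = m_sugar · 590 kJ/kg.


Q = 0.82 · 590

483.8000 kJ


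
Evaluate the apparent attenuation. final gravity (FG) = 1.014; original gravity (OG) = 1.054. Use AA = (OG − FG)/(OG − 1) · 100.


AA = (1.054 − 1.014)/(1.054 − 1) · 100

74.0741 %


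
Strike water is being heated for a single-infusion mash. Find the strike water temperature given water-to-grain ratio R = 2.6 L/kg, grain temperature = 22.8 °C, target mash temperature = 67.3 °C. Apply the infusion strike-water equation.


T_strike = (0.41/R)·(T_mash − T_grain) + T_mash
T_strike = (0.41/2.6)·(67.3 − 22.8) + 67.3

74.3173 °C


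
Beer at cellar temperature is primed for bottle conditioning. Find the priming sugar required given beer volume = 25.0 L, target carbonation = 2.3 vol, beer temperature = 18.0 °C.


residual = 14.695·(0.01821 + 0.09011·e^(−0.04·T));  sugar = (target − residual)·4.0·V
residual = 14.695·(0.01821 + 0.09011·e^(−0.04·18.0)) = 0.9121
sugar = (2.3 − 0.9121)·4.0·25.0

138.7863 g


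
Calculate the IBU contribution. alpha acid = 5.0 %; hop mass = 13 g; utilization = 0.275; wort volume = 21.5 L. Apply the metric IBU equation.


IBU = (α/100)·mass·U·1000 / V
IBU = (5.0/100)·13·0.275·1000 / 21.5

8.3140 IBU


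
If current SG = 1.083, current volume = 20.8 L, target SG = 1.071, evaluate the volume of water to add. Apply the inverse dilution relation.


V_water = V·((SG_curr − 1)/(SG_target − 1) − 1)
V_water = 20.8·((1.083 − 1)/(1.071 − 1) − 1)

3.5155 L


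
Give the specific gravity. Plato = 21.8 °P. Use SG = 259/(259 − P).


SG = 259/(259 − 21.8)

1.0919


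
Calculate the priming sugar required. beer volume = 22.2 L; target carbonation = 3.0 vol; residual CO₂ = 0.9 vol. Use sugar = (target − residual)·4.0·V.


sugar = (3.0 − 0.9)·4.0·22.2

186.4800 g


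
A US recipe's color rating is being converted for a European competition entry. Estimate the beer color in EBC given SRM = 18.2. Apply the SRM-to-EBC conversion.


EBC = SRM · 1.97
EBC = 18.2 · 1.97

35.8540 EBC


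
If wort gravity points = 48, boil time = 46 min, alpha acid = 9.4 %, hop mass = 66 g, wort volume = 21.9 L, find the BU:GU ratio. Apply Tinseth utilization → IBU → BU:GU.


U = 1.65·0.000125^(GP/1000)·(1−e^(−0.04t))/4.15;  IBU = (α/100)·m·U·1000/V;  BU:GU = IBU/GP
U = 1.65·0.000125^(48/1000)·(1−e^(−0.04·46))/4.15 = 0.2173
IBU = (9.4/100)·66·0.2173·1000/21.9 = 61.5468
BU:GU = 61.5468/48

1.2822


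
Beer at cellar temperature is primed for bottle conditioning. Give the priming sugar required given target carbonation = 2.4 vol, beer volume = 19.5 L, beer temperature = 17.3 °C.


residual = 14.695·(0.01821 + 0.09011·e^(−0.04·T));  sugar = (target − residual)·4.0·V
residual = 14.695·(0.01821 + 0.09011·e^(−0.04·17.3)) = 0.9304
sugar = (2.4 − 0.9304)·4.0·19.5

114.6257 g


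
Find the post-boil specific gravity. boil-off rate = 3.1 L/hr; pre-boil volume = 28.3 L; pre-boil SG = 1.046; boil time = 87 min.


V_post = V_pre − rate·(t/60);  SG_post = 1 + (SG_pre−1)·V_pre/V_post
V_post = 28.3 − 3.1·(87/60) = 23.8050
SG_post = 1 + (1.046 − 1)·28.3/23.8050

1.0547


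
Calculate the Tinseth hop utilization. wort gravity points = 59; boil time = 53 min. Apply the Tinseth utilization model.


U = 1.65·0.000125^(GP/1000) · (1 − e^(−0.04·t))/4.15
bigness = 1.65·0.000125^(59/1000) = 0.9710
boil_factor = (1 − e^(−0.04·53))/4.15 = 0.2120
U = 0.9710 · 0.2120

0.2059


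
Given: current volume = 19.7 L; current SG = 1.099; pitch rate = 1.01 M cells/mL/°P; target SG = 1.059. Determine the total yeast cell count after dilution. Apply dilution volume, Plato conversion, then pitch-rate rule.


V_w = V·((SG_c−1)/(SG_t−1)−1);  °P = 259 − 259/SG_t;  cells = rate·(V+V_w)·°P
V_w = 19.7·((1.099−1)/(1.059−1)−1) = 13.3559
V_final = 19.7 + 13.3559 = 33.0559
°P = 259 − 259/1.059 = 14.4297
cells = 1.01·33.0559·14.4297

481.7554 billion cells


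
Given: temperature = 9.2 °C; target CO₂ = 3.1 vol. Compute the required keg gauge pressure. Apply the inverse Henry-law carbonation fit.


psi = vols/(0.01821 + 0.09011·e^(−0.04·T)) − 14.695
psi = 3.1/(0.01821 + 0.09011·e^(−0.04·9.2)) − 14.695

23.7777 psi


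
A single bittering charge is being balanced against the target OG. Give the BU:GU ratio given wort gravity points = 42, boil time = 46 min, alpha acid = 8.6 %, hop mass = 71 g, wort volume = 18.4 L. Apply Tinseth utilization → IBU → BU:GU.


U = 1.65·0.000125^(GP/1000)·(1−e^(−0.04t))/4.15;  IBU = (α/100)·m·U·1000/V;  BU:GU = IBU/GP
U = 1.65·0.000125^(42/1000)·(1−e^(−0.04·46))/4.15 = 0.2293
IBU = (8.6/100)·71·0.2293·1000/18.4 = 76.0914
BU:GU = 76.0914/42

1.8117


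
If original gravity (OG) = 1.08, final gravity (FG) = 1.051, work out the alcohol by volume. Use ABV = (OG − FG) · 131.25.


ABV = (1.08 − 1.051) · 131.25

3.8063 % ABV


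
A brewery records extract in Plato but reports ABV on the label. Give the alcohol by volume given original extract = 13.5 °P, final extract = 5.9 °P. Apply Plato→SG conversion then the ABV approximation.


SG = 259/(259 − P);  ABV = (OG − FG)·131.25
OG = 259/(259 − 13.5) = 1.0550
FG = 259/(259 − 5.9) = 1.0233
ABV = (1.0550 − 1.0233)·131.25

4.1579 % ABV


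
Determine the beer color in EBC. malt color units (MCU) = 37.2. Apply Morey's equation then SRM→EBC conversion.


SRM = 1.4922·MCU^0.6859;  EBC = SRM·1.97
SRM = 1.4922·37.2^0.6859 = 17.8264
EBC = 17.8264·1.97

35.1179 EBC


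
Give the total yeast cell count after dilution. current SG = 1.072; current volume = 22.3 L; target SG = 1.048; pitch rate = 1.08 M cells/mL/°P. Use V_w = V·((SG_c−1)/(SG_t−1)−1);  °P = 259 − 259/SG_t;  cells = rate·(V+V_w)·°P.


V_w = 22.3·((1.072−1)/(1.048−1)−1) = 11.1500
V_final = 22.3 + 11.1500 = 33.4500
°P = 259 − 259/1.048 = 11.8626
cells = 1.08·33.4500·11.8626

428.5481 billion cells


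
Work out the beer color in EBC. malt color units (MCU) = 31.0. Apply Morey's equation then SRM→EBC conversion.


SRM = 1.4922·MCU^0.6859;  EBC = SRM·1.97
SRM = 1.4922·31.0^0.6859 = 15.7308
EBC = 15.7308·1.97

30.9898 EBC


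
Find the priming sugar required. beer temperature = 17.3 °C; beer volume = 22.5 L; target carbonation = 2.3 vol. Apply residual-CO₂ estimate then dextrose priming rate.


residual = 14.695·(0.01821 + 0.09011·e^(−0.04·T));  sugar = (target − residual)·4.0·V
residual = 14.695·(0.01821 + 0.09011·e^(−0.04·17.3)) = 0.9304
sugar = (2.3 − 0.9304)·4.0·22.5

123.2605 g


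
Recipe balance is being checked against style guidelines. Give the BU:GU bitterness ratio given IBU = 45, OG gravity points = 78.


BU:GU = IBU / OG_points
BU:GU = 45 / 78

0.5769


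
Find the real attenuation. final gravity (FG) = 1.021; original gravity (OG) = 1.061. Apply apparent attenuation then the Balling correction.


AA = (OG−FG)/(OG−1)·100;  RA = AA·0.8192
AA = (1.061 − 1.021)/(1.061 − 1)·100 = 65.5738
RA = 65.5738·0.8192

53.7180 %


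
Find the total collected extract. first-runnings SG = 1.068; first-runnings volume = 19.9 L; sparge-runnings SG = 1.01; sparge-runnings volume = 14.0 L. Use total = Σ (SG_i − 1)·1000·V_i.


first = (1.068 − 1)·1000·19.9 = 1353.2000
sparge = (1.01 − 1)·1000·14.0 = 140.0000
total = 1353.2000 + 140.0000

1493.2000 gravity·L


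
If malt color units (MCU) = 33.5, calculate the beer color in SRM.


SRM = 1.4922 · MCU^0.6859
SRM = 1.4922 · 33.5^0.6859

16.5903 SRM


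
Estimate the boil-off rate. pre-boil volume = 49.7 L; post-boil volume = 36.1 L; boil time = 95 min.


rate = (V_pre − V_post) / (t_min/60)
rate = (49.7 − 36.1) / (95/60)

8.5895 L/hr


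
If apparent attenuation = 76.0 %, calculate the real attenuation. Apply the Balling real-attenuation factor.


RA = AA · 0.8192
RA = 76.0 · 0.8192

62.2592 %


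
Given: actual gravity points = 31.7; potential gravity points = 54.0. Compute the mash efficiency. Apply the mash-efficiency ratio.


efficiency = actual / potential × 100
efficiency = 31.7 / 54.0 × 100

58.7037 %


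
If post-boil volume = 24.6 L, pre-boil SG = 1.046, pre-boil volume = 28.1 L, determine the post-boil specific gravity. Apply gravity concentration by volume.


SG_post = 1 + (SG_pre − 1)·V_pre/V_post
pts_pre = (1.046 − 1)·1000 = 46.0000
pts_post = 46.0000·28.1/24.6 = 52.5447
SG_post = 1 + 52.5447/1000

1.0525


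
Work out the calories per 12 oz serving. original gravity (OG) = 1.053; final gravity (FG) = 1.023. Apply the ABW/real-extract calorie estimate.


ABW = (OG−FG)·131.25·0.79/FG;  °P = 259 − 259/SG (for OG→OE and FG→AE);  RE = 0.1808·OE + 0.8192·AE;  Cal = (6.9·ABW + 4·(RE−0.1))·FG·3.55
ABW = (1.053 − 1.023)·131.25·0.79/1.023 = 3.0407
OE = 259 − 259/1.053 = 13.0361 °P
AE = 259 − 259/1.023 = 5.8231 °P
RE = 0.1808·13.0361 + 0.8192·5.8231 = 7.1272 °P
Cal = (6.9·3.0407 + 4·(7.1272−0.1))·1.023·3.55

178.2758 kcal


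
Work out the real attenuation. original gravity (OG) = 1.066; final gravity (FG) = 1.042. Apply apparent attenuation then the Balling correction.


AA = (OG−FG)/(OG−1)·100;  RA = AA·0.8192
AA = (1.066 − 1.042)/(1.066 − 1)·100 = 36.3636
RA = 36.3636·0.8192

29.7891 %


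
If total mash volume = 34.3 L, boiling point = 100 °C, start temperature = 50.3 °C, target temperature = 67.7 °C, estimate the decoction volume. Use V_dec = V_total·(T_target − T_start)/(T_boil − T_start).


V_dec = 34.3·(67.7 − 50.3)/(100 − 50.3)

12.0085 L


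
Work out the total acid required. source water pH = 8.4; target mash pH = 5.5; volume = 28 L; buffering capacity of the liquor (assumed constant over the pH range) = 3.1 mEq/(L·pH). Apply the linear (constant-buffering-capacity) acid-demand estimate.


acid = buffering capacity · (pH_source − pH_target) · V
acid = 3.1 · (8.4 − 5.5) · 28

251.7200 mEq


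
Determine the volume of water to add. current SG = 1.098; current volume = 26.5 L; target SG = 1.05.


V_water = V·((SG_curr − 1)/(SG_target − 1) − 1)
V_water = 26.5·((1.098 − 1)/(1.05 − 1) − 1)

25.4400 L


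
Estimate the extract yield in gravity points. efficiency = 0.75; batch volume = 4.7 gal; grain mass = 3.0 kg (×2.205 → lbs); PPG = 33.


points = lbs × PPG × eff / vol
lbs = 3.0 × 2.205 = 6.6150
points = 6.6150 × 33 × 0.75 / 4.7

34.8343 points


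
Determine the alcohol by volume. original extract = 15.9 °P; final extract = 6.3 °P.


SG = 259/(259 − P);  ABV = (OG − FG)·131.25
OG = 259/(259 − 15.9) = 1.0654
FG = 259/(259 − 6.3) = 1.0249
ABV = (1.0654 − 1.0249)·131.25

5.3123 % ABV


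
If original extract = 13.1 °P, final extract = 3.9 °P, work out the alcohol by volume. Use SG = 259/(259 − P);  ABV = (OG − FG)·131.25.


OG = 259/(259 − 13.1) = 1.0533
FG = 259/(259 − 3.9) = 1.0153
ABV = (1.0533 − 1.0153)·131.25

4.9856 % ABV


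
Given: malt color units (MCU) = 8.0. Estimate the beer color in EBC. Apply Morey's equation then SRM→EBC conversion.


SRM = 1.4922·MCU^0.6859;  EBC = SRM·1.97
SRM = 1.4922·8.0^0.6859 = 6.2124
EBC = 6.2124·1.97

12.2383 EBC


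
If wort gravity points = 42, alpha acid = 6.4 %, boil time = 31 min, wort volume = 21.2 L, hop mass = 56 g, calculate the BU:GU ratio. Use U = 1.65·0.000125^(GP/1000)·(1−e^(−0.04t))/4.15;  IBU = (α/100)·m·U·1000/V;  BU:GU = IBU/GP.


U = 1.65·0.000125^(42/1000)·(1−e^(−0.04·31))/4.15 = 0.1937
IBU = (6.4/100)·56·0.1937·1000/21.2 = 32.7471
BU:GU = 32.7471/42

0.7797


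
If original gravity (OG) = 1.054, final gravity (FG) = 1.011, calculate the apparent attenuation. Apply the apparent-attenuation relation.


AA = (OG − FG)/(OG − 1) · 100
AA = (1.054 − 1.011)/(1.054 − 1) · 100

79.6296 %


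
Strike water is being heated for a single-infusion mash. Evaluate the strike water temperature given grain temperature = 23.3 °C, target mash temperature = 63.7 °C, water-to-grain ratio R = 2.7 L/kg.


T_strike = (0.41/R)·(T_mash − T_grain) + T_mash
T_strike = (0.41/2.7)·(63.7 − 23.3) + 63.7

69.8348 °C


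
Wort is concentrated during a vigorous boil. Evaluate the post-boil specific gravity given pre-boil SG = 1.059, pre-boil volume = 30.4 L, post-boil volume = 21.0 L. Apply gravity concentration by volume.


SG_post = 1 + (SG_pre − 1)·V_pre/V_post
pts_pre = (1.059 − 1)·1000 = 59.0000
pts_post = 59.0000·30.4/21.0 = 85.4095
SG_post = 1 + 85.4095/1000

1.0854


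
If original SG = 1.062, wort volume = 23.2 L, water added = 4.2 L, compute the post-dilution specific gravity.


SG_new = 1 + (SG_old − 1)·V_old/(V_old + V_water)
pts = (1.062 − 1)·1000·23.2/(23.2 + 4.2) = 52.4964
SG_new = 1 + 52.4964/1000

1.0525


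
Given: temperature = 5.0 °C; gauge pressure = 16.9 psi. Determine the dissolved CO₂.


vols = (P + 14.695)·(0.01821 + 0.09011·e^(−0.04·T))
vols = (16.9 + 14.695)·(0.01821 + 0.09011·e^(−0.04·5.0))

2.9063 volumes


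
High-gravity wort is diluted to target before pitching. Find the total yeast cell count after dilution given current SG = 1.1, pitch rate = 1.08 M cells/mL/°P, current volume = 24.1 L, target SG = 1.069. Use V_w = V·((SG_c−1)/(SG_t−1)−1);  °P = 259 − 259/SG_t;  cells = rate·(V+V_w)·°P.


V_w = 24.1·((1.1−1)/(1.069−1)−1) = 10.8275
V_final = 24.1 + 10.8275 = 34.9275
°P = 259 − 259/1.069 = 16.7175
cells = 1.08·34.9275·16.7175

630.6129 billion cells


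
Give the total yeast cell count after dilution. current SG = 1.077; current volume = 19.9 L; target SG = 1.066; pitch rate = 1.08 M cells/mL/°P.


V_w = V·((SG_c−1)/(SG_t−1)−1);  °P = 259 − 259/SG_t;  cells = rate·(V+V_w)·°P
V_w = 19.9·((1.077−1)/(1.066−1)−1) = 3.3167
V_final = 19.9 + 3.3167 = 23.2167
°P = 259 − 259/1.066 = 16.0356
cells = 1.08·23.2167·16.0356

402.0778 billion cells


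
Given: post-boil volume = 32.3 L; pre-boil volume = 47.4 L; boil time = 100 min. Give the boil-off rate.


rate = (V_pre − V_post) / (t_min/60)
rate = (47.4 − 32.3) / (100/60)

9.0600 L/hr


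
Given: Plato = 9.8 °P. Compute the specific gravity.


SG = 259/(259 − P)
SG = 259/(259 − 9.8)

1.0393


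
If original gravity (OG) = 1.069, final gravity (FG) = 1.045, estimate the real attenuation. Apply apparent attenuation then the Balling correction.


AA = (OG−FG)/(OG−1)·100;  RA = AA·0.8192
AA = (1.069 − 1.045)/(1.069 − 1)·100 = 34.7826
RA = 34.7826·0.8192

28.4939 %


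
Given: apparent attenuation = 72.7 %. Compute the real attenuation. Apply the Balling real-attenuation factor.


RA = AA · 0.8192
RA = 72.7 · 0.8192

59.5558 %


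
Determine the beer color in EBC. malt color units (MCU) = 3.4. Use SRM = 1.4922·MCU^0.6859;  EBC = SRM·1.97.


SRM = 1.4922·3.4^0.6859 = 3.4544
EBC = 3.4544·1.97

6.8051 EBC


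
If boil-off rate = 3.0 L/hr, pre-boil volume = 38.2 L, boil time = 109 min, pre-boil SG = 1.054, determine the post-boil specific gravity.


V_post = V_pre − rate·(t/60);  SG_post = 1 + (SG_pre−1)·V_pre/V_post
V_post = 38.2 − 3.0·(109/60) = 32.7500
SG_post = 1 + (1.054 − 1)·38.2/32.7500

1.0630


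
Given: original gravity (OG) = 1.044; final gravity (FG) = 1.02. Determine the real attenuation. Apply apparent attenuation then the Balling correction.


AA = (OG−FG)/(OG−1)·100;  RA = AA·0.8192
AA = (1.044 − 1.02)/(1.044 − 1)·100 = 54.5455
RA = 54.5455·0.8192

44.6836 %


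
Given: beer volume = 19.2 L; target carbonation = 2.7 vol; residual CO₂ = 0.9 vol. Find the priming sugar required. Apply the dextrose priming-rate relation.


sugar = (target − residual)·4.0·V
sugar = (2.7 − 0.9)·4.0·19.2

138.2400 g


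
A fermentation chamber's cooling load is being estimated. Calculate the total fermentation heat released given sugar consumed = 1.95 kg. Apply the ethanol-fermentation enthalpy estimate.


Q = m_sugar · 590 kJ/kg
Q = 1.95 · 590

1150.5000 kJ


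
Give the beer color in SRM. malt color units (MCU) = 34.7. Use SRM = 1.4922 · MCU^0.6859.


SRM = 1.4922 · 34.7^0.6859

16.9957 SRM


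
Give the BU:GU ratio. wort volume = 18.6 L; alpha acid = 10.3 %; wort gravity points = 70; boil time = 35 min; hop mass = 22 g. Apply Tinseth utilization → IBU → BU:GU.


U = 1.65·0.000125^(GP/1000)·(1−e^(−0.04t))/4.15;  IBU = (α/100)·m·U·1000/V;  BU:GU = IBU/GP
U = 1.65·0.000125^(70/1000)·(1−e^(−0.04·35))/4.15 = 0.1597
IBU = (10.3/100)·22·0.1597·1000/18.6 = 19.4533
BU:GU = 19.4533/70

0.2779


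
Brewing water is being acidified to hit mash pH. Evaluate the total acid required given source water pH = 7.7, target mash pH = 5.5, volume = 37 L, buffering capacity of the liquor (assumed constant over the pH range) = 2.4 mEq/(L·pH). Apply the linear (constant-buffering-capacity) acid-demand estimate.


acid = buffering capacity · (pH_source − pH_target) · V
acid = 2.4 · (7.7 − 5.5) · 37

195.3600 mEq


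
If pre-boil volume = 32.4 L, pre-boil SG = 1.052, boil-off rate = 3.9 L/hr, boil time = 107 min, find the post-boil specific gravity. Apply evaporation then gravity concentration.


V_post = V_pre − rate·(t/60);  SG_post = 1 + (SG_pre−1)·V_pre/V_post
V_post = 32.4 − 3.9·(107/60) = 25.4450
SG_post = 1 + (1.052 − 1)·32.4/25.4450

1.0662


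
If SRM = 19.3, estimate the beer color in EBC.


EBC = SRM · 1.97
EBC = 19.3 · 1.97

38.0210 EBC


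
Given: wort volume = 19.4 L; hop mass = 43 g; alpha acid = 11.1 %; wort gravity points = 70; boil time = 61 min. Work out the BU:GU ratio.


U = 1.65·0.000125^(GP/1000)·(1−e^(−0.04t))/4.15;  IBU = (α/100)·m·U·1000/V;  BU:GU = IBU/GP
U = 1.65·0.000125^(70/1000)·(1−e^(−0.04·61))/4.15 = 0.1935
IBU = (11.1/100)·43·0.1935·1000/19.4 = 47.5996
BU:GU = 47.5996/70

0.6800


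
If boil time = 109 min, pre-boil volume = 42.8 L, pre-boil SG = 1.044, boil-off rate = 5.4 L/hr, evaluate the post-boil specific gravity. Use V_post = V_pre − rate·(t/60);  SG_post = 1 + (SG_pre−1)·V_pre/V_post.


V_post = 42.8 − 5.4·(109/60) = 32.9900
SG_post = 1 + (1.044 − 1)·42.8/32.9900

1.0571


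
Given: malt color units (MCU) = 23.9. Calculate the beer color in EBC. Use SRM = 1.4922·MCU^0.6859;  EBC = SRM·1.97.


SRM = 1.4922·23.9^0.6859 = 13.1604
EBC = 13.1604·1.97

25.9261 EBC


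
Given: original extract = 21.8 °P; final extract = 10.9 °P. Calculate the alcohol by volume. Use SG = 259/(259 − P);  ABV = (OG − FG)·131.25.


OG = 259/(259 − 21.8) = 1.0919
FG = 259/(259 − 10.9) = 1.0439
ABV = (1.0919 − 1.0439)·131.25

6.2963 % ABV
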